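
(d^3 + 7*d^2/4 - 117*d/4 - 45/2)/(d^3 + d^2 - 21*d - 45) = (4*d^2 + 27*d + 18)/(4*(d^2 + 6*d + 9))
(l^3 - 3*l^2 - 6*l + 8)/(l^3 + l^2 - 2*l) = (l - 4)/l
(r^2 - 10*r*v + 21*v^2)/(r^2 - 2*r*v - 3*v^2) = (r - 7*v)/(r + v)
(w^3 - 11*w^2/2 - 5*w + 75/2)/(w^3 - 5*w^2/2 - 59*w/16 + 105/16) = 8*(2*w^2 - 5*w - 25)/(16*w^2 + 8*w - 35)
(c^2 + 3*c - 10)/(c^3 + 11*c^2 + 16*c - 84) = (c + 5)/(c^2 + 13*c + 42)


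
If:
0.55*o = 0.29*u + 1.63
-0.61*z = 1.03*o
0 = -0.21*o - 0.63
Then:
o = -3.00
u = -11.31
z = 5.07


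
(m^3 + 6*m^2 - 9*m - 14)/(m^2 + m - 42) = (m^2 - m - 2)/(m - 6)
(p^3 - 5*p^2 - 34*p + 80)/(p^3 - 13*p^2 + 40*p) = (p^2 + 3*p - 10)/(p*(p - 5))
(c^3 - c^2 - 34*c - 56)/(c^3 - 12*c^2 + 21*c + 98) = (c + 4)/(c - 7)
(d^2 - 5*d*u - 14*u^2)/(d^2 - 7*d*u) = (d + 2*u)/d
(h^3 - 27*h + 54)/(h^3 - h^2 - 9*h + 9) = (h^2 + 3*h - 18)/(h^2 + 2*h - 3)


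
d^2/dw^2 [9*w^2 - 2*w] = 18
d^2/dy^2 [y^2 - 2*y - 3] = 2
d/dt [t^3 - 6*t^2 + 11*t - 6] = 3*t^2 - 12*t + 11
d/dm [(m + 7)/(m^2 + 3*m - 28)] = -1/(m^2 - 8*m + 16)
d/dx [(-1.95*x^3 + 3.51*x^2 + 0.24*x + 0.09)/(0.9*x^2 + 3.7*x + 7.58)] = (-1.755*x^4 - 14.43*x^3 - 31.572*x^2 + 53.0496*x + 1.4862)/(0.81*x^4 + 6.66*x^3 + 27.334*x^2 + 56.092*x + 57.4564)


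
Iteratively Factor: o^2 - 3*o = (o - 3)*(o)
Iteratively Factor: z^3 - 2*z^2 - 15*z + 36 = (z - 3)*(z^2 + z - 12) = (z - 3)*(z + 4)*(z - 3)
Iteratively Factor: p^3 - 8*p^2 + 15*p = (p)*(p^2 - 8*p + 15) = p*(p - 5)*(p - 3)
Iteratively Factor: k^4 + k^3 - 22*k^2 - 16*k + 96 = (k - 4)*(k^3 + 5*k^2 - 2*k - 24) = (k - 4)*(k + 4)*(k^2 + k - 6) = (k - 4)*(k + 3)*(k + 4)*(k - 2)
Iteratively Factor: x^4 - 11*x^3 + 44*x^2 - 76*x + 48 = (x - 2)*(x^3 - 9*x^2 + 26*x - 24) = (x - 2)^2*(x^2 - 7*x + 12) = (x - 3)*(x - 2)^2*(x - 4)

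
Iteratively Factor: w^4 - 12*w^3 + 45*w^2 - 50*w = (w)*(w^3 - 12*w^2 + 45*w - 50) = w*(w - 5)*(w^2 - 7*w + 10) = w*(w - 5)^2*(w - 2)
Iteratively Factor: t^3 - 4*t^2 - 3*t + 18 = (t - 3)*(t^2 - t - 6) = (t - 3)*(t + 2)*(t - 3)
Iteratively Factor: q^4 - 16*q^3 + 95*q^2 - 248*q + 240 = (q - 4)*(q^3 - 12*q^2 + 47*q - 60) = (q - 4)*(q - 3)*(q^2 - 9*q + 20) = (q - 5)*(q - 4)*(q - 3)*(q - 4)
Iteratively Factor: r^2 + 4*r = (r + 4)*(r)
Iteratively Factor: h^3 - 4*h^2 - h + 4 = (h - 1)*(h^2 - 3*h - 4) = (h - 1)*(h + 1)*(h - 4)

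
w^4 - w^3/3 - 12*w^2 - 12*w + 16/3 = (w - 4)*(w - 1/3)*(w + 2)^2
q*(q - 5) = q^2 - 5*q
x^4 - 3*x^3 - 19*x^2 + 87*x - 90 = (x - 3)^2*(x - 2)*(x + 5)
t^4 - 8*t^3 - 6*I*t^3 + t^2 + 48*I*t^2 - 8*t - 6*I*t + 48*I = (t - 8)*(t - 6*I)*(t - I)*(t + I)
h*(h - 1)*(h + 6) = h^3 + 5*h^2 - 6*h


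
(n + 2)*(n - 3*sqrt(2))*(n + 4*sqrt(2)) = n^3 + sqrt(2)*n^2 + 2*n^2 - 24*n + 2*sqrt(2)*n - 48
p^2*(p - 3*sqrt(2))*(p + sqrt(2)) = p^4 - 2*sqrt(2)*p^3 - 6*p^2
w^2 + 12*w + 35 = (w + 5)*(w + 7)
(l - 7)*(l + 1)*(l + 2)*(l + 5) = l^4 + l^3 - 39*l^2 - 109*l - 70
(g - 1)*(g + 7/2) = g^2 + 5*g/2 - 7/2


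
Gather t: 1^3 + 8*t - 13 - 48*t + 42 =30 - 40*t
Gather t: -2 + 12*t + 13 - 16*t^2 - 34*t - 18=-16*t^2 - 22*t - 7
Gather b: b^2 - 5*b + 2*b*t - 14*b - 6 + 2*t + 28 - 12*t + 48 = b^2 + b*(2*t - 19) - 10*t + 70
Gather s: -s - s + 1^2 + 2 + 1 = 4 - 2*s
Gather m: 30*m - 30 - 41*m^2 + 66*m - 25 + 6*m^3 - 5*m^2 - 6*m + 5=6*m^3 - 46*m^2 + 90*m - 50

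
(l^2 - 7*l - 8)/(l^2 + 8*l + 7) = (l - 8)/(l + 7)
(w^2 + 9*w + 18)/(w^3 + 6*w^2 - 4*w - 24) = (w + 3)/(w^2 - 4)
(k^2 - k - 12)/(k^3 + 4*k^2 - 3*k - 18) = (k - 4)/(k^2 + k - 6)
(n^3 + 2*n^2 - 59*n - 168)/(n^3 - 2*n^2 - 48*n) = (n^2 + 10*n + 21)/(n*(n + 6))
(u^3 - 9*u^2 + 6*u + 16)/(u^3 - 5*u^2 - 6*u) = (u^2 - 10*u + 16)/(u*(u - 6))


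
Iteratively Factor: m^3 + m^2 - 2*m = (m + 2)*(m^2 - m) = m*(m + 2)*(m - 1)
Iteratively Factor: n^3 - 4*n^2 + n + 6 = (n - 2)*(n^2 - 2*n - 3) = (n - 2)*(n + 1)*(n - 3)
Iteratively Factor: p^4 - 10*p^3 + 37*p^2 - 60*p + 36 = (p - 3)*(p^3 - 7*p^2 + 16*p - 12) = (p - 3)*(p - 2)*(p^2 - 5*p + 6) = (p - 3)^2*(p - 2)*(p - 2)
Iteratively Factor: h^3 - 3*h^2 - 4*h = (h + 1)*(h^2 - 4*h) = (h - 4)*(h + 1)*(h)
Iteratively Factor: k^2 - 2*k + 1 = (k - 1)*(k - 1)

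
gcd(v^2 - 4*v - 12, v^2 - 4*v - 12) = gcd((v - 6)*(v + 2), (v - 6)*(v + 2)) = v^2 - 4*v - 12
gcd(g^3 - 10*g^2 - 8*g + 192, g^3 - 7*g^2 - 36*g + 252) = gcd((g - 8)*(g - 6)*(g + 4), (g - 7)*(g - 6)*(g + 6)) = g - 6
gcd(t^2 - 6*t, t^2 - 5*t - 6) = t - 6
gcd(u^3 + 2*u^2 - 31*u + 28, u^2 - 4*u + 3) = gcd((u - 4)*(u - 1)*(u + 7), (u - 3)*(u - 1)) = u - 1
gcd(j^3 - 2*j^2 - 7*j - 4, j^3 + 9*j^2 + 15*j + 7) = j^2 + 2*j + 1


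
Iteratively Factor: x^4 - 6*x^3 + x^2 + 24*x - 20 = (x - 2)*(x^3 - 4*x^2 - 7*x + 10) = (x - 2)*(x + 2)*(x^2 - 6*x + 5) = (x - 5)*(x - 2)*(x + 2)*(x - 1)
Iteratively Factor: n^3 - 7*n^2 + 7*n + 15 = (n - 3)*(n^2 - 4*n - 5) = (n - 5)*(n - 3)*(n + 1)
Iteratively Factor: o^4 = (o)*(o^3) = o^2*(o^2) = o^3*(o)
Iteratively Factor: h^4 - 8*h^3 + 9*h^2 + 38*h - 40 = (h - 5)*(h^3 - 3*h^2 - 6*h + 8) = (h - 5)*(h - 1)*(h^2 - 2*h - 8) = (h - 5)*(h - 4)*(h - 1)*(h + 2)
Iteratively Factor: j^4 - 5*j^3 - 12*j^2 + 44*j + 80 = (j + 2)*(j^3 - 7*j^2 + 2*j + 40) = (j - 4)*(j + 2)*(j^2 - 3*j - 10) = (j - 4)*(j + 2)^2*(j - 5)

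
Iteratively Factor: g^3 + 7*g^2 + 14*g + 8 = (g + 4)*(g^2 + 3*g + 2) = (g + 2)*(g + 4)*(g + 1)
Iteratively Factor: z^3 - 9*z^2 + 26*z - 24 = (z - 4)*(z^2 - 5*z + 6) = (z - 4)*(z - 3)*(z - 2)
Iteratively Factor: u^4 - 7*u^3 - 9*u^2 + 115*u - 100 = (u - 5)*(u^3 - 2*u^2 - 19*u + 20) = (u - 5)^2*(u^2 + 3*u - 4) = (u - 5)^2*(u + 4)*(u - 1)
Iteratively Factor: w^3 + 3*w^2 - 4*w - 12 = (w + 3)*(w^2 - 4) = (w + 2)*(w + 3)*(w - 2)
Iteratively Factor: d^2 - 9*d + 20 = (d - 5)*(d - 4)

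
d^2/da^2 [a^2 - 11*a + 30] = 2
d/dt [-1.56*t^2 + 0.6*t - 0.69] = 0.6 - 3.12*t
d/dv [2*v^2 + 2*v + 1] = 4*v + 2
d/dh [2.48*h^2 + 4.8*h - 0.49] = 4.96*h + 4.8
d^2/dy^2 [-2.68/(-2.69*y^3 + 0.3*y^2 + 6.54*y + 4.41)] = ((1.608 - 43.2552*y)*(-2.69*y^3 + 0.3*y^2 + 6.54*y + 4.41) - 2.68*(-16.14*y^2 + 1.2*y + 13.08)*(-8.07*y^2 + 0.6*y + 6.54))/(-2.69*y^3 + 0.3*y^2 + 6.54*y + 4.41)^3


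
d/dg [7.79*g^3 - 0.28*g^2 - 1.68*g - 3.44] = 23.37*g^2 - 0.56*g - 1.68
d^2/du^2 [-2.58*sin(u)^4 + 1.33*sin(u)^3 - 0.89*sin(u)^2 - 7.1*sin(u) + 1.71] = 41.28*sin(u)^4 - 11.97*sin(u)^3 - 27.4*sin(u)^2 + 15.08*sin(u) - 1.78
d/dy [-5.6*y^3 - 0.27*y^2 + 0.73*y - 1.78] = -16.8*y^2 - 0.54*y + 0.73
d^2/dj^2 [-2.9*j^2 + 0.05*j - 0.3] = -5.80000000000000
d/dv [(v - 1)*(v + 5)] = 2*v + 4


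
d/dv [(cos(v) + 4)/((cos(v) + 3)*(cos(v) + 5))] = (cos(v)^2 + 8*cos(v) + 17)*sin(v)/((cos(v) + 3)^2*(cos(v) + 5)^2)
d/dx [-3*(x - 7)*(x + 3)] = 12 - 6*x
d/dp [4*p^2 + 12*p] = 8*p + 12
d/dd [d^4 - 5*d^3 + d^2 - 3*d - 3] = 4*d^3 - 15*d^2 + 2*d - 3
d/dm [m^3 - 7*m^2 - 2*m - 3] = 3*m^2 - 14*m - 2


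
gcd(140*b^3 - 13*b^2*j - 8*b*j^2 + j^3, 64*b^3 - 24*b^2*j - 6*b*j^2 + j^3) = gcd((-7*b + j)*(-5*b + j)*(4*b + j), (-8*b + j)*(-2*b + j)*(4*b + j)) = 4*b + j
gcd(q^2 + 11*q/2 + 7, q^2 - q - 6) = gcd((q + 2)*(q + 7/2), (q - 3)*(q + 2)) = q + 2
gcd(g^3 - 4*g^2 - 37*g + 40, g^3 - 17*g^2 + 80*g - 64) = g^2 - 9*g + 8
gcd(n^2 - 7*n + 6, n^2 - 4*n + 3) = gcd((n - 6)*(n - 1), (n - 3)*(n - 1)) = n - 1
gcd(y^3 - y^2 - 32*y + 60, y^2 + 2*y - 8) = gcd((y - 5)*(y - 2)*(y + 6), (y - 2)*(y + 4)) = y - 2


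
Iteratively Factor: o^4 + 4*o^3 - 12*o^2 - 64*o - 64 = (o + 4)*(o^3 - 12*o - 16) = (o - 4)*(o + 4)*(o^2 + 4*o + 4) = (o - 4)*(o + 2)*(o + 4)*(o + 2)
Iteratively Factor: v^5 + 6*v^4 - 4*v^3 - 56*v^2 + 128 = (v + 4)*(v^4 + 2*v^3 - 12*v^2 - 8*v + 32) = (v + 2)*(v + 4)*(v^3 - 12*v + 16) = (v - 2)*(v + 2)*(v + 4)*(v^2 + 2*v - 8) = (v - 2)*(v + 2)*(v + 4)^2*(v - 2)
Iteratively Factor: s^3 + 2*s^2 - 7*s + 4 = (s + 4)*(s^2 - 2*s + 1) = (s - 1)*(s + 4)*(s - 1)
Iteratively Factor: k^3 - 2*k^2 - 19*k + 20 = (k - 1)*(k^2 - k - 20) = (k - 1)*(k + 4)*(k - 5)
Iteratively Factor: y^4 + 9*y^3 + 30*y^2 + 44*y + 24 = (y + 2)*(y^3 + 7*y^2 + 16*y + 12) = (y + 2)*(y + 3)*(y^2 + 4*y + 4) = (y + 2)^2*(y + 3)*(y + 2)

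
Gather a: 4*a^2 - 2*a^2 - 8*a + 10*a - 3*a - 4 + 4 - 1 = 2*a^2 - a - 1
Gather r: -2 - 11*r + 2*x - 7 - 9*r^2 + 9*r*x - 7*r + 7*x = -9*r^2 + r*(9*x - 18) + 9*x - 9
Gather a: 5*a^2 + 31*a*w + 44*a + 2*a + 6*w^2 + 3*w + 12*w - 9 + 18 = 5*a^2 + a*(31*w + 46) + 6*w^2 + 15*w + 9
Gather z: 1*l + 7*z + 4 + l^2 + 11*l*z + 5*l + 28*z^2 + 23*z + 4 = l^2 + 6*l + 28*z^2 + z*(11*l + 30) + 8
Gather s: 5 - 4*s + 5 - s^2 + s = -s^2 - 3*s + 10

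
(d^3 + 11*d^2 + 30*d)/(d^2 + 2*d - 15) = d*(d + 6)/(d - 3)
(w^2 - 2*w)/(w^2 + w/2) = 2*(w - 2)/(2*w + 1)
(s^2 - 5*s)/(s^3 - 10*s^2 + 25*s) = 1/(s - 5)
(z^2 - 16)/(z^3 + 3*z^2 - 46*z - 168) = (z - 4)/(z^2 - z - 42)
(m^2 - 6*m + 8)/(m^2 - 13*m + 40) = (m^2 - 6*m + 8)/(m^2 - 13*m + 40)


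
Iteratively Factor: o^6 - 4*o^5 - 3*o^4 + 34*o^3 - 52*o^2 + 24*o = (o - 1)*(o^5 - 3*o^4 - 6*o^3 + 28*o^2 - 24*o) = (o - 2)*(o - 1)*(o^4 - o^3 - 8*o^2 + 12*o) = (o - 2)*(o - 1)*(o + 3)*(o^3 - 4*o^2 + 4*o) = (o - 2)^2*(o - 1)*(o + 3)*(o^2 - 2*o) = o*(o - 2)^2*(o - 1)*(o + 3)*(o - 2)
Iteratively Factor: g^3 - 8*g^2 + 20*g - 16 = (g - 2)*(g^2 - 6*g + 8) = (g - 4)*(g - 2)*(g - 2)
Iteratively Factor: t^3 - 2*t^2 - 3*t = (t - 3)*(t^2 + t) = (t - 3)*(t + 1)*(t)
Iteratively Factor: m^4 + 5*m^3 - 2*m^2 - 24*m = (m + 3)*(m^3 + 2*m^2 - 8*m) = m*(m + 3)*(m^2 + 2*m - 8) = m*(m + 3)*(m + 4)*(m - 2)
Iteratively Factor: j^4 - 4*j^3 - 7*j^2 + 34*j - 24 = (j + 3)*(j^3 - 7*j^2 + 14*j - 8) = (j - 2)*(j + 3)*(j^2 - 5*j + 4) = (j - 4)*(j - 2)*(j + 3)*(j - 1)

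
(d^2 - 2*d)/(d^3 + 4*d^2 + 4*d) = (d - 2)/(d^2 + 4*d + 4)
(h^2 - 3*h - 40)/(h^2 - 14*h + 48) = (h + 5)/(h - 6)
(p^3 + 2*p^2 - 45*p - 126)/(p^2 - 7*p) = p + 9 + 18/p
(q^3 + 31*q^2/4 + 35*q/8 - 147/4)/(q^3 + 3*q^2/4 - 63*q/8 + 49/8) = (q + 6)/(q - 1)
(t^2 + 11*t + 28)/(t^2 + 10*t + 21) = (t + 4)/(t + 3)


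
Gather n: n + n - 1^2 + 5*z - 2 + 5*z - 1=2*n + 10*z - 4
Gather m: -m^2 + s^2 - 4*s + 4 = -m^2 + s^2 - 4*s + 4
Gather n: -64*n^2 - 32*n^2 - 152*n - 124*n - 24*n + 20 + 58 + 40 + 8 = -96*n^2 - 300*n + 126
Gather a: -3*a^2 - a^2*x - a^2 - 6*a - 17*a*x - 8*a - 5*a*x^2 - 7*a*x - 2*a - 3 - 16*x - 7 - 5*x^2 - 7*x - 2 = a^2*(-x - 4) + a*(-5*x^2 - 24*x - 16) - 5*x^2 - 23*x - 12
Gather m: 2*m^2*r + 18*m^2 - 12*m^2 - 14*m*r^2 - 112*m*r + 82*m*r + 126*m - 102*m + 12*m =m^2*(2*r + 6) + m*(-14*r^2 - 30*r + 36)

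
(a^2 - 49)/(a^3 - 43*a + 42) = (a - 7)/(a^2 - 7*a + 6)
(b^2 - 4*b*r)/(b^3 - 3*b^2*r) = (b - 4*r)/(b*(b - 3*r))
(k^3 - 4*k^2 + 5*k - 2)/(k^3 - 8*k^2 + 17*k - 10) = (k - 1)/(k - 5)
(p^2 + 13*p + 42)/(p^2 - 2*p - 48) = (p + 7)/(p - 8)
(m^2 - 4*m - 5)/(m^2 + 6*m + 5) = (m - 5)/(m + 5)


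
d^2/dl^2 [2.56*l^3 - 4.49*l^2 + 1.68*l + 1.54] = 15.36*l - 8.98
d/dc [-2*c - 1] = -2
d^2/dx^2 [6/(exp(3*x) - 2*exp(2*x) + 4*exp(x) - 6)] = 6*((-9*exp(2*x) + 8*exp(x) - 4)*(exp(3*x) - 2*exp(2*x) + 4*exp(x) - 6) + 2*(3*exp(2*x) - 4*exp(x) + 4)^2*exp(x))*exp(x)/(exp(3*x) - 2*exp(2*x) + 4*exp(x) - 6)^3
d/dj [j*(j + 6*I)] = 2*j + 6*I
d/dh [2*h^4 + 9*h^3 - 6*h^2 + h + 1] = 8*h^3 + 27*h^2 - 12*h + 1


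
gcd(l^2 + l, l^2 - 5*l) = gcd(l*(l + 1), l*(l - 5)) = l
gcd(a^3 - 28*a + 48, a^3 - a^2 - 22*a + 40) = a^2 - 6*a + 8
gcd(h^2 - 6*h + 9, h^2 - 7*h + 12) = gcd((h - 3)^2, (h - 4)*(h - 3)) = h - 3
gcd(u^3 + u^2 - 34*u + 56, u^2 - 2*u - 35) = 1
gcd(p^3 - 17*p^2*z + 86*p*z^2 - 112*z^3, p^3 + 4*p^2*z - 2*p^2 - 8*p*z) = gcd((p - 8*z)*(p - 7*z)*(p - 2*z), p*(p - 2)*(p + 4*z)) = 1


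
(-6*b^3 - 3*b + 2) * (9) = -54*b^3 - 27*b + 18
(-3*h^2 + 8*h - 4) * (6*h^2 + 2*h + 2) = -18*h^4 + 42*h^3 - 14*h^2 + 8*h - 8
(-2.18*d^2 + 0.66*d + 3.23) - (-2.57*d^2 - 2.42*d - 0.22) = 0.39*d^2 + 3.08*d + 3.45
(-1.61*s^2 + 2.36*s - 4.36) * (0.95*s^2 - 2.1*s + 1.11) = -1.5295*s^4 + 5.623*s^3 - 10.8851*s^2 + 11.7756*s - 4.8396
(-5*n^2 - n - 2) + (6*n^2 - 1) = n^2 - n - 3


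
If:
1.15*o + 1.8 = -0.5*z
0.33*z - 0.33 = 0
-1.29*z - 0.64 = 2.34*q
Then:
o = -2.00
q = -0.82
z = 1.00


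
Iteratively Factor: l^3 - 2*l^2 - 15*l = (l)*(l^2 - 2*l - 15) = l*(l + 3)*(l - 5)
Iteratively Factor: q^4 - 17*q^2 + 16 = (q + 4)*(q^3 - 4*q^2 - q + 4) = (q + 1)*(q + 4)*(q^2 - 5*q + 4) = (q - 1)*(q + 1)*(q + 4)*(q - 4)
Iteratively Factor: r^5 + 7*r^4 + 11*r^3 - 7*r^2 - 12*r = (r + 1)*(r^4 + 6*r^3 + 5*r^2 - 12*r) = r*(r + 1)*(r^3 + 6*r^2 + 5*r - 12) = r*(r + 1)*(r + 3)*(r^2 + 3*r - 4) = r*(r + 1)*(r + 3)*(r + 4)*(r - 1)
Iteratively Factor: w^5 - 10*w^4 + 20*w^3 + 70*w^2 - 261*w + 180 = (w - 4)*(w^4 - 6*w^3 - 4*w^2 + 54*w - 45) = (w - 4)*(w - 1)*(w^3 - 5*w^2 - 9*w + 45) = (w - 5)*(w - 4)*(w - 1)*(w^2 - 9) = (w - 5)*(w - 4)*(w - 3)*(w - 1)*(w + 3)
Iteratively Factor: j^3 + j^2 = (j)*(j^2 + j) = j^2*(j + 1)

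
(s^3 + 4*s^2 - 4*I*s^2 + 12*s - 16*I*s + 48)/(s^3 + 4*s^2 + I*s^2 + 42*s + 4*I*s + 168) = (s + 2*I)/(s + 7*I)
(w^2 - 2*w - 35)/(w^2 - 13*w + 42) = (w + 5)/(w - 6)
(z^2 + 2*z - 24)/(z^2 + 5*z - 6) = (z - 4)/(z - 1)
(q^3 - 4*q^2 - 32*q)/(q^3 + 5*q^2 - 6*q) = (q^2 - 4*q - 32)/(q^2 + 5*q - 6)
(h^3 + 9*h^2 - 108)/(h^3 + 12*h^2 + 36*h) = (h - 3)/h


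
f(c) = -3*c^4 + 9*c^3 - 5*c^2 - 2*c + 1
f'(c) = -12*c^3 + 27*c^2 - 10*c - 2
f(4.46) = -495.96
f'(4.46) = -574.13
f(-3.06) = -560.60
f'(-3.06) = 625.25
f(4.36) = -440.93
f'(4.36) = -526.92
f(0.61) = -0.45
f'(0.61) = -0.78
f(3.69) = -178.46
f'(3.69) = -274.19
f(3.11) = -63.51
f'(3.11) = -132.92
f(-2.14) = -168.74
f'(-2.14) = 260.65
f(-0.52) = -0.80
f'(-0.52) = 12.19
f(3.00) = -50.00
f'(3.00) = -113.00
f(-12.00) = -78455.00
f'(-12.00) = 24742.00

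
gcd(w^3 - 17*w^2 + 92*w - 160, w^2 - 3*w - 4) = w - 4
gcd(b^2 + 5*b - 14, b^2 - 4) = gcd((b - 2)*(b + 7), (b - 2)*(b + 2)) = b - 2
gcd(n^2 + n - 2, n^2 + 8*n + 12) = n + 2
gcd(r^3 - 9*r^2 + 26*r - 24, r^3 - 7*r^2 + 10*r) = r - 2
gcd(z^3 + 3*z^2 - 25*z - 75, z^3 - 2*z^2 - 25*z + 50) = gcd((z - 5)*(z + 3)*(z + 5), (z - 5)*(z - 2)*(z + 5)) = z^2 - 25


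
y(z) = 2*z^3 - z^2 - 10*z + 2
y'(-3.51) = 70.94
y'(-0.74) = -5.23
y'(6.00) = 194.00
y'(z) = 6*z^2 - 2*z - 10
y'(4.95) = 127.12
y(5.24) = 209.90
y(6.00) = 338.00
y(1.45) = -8.51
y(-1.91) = 3.52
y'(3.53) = 57.71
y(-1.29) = 8.94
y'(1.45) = -0.28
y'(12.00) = 830.00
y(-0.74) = 8.04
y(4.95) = 170.57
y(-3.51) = -61.71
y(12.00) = 3194.00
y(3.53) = 42.21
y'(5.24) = 144.27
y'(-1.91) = 15.71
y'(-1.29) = 2.56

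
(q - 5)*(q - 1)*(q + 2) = q^3 - 4*q^2 - 7*q + 10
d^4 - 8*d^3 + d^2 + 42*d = d*(d - 7)*(d - 3)*(d + 2)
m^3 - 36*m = m*(m - 6)*(m + 6)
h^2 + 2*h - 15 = (h - 3)*(h + 5)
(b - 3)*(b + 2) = b^2 - b - 6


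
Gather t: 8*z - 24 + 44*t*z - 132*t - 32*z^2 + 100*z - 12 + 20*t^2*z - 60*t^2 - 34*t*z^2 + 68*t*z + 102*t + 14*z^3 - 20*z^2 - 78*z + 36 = t^2*(20*z - 60) + t*(-34*z^2 + 112*z - 30) + 14*z^3 - 52*z^2 + 30*z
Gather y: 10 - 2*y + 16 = 26 - 2*y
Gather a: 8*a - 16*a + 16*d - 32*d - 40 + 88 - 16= -8*a - 16*d + 32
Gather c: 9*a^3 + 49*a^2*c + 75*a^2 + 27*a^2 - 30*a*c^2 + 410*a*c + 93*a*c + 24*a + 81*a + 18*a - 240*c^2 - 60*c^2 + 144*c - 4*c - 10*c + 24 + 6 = 9*a^3 + 102*a^2 + 123*a + c^2*(-30*a - 300) + c*(49*a^2 + 503*a + 130) + 30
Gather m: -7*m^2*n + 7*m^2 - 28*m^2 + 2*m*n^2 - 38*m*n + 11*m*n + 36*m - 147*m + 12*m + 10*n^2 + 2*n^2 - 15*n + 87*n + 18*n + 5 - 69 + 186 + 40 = m^2*(-7*n - 21) + m*(2*n^2 - 27*n - 99) + 12*n^2 + 90*n + 162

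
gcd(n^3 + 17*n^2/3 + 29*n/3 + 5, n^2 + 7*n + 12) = n + 3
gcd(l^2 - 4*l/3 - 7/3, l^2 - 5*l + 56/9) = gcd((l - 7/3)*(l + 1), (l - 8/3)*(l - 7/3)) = l - 7/3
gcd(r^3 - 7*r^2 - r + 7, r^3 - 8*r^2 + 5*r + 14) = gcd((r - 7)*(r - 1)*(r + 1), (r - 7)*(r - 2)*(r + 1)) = r^2 - 6*r - 7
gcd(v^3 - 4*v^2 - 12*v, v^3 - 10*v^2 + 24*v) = v^2 - 6*v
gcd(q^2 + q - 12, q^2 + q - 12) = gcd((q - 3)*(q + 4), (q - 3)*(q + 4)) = q^2 + q - 12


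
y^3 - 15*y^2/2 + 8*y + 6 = (y - 6)*(y - 2)*(y + 1/2)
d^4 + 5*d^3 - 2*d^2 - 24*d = d*(d - 2)*(d + 3)*(d + 4)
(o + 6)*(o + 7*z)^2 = o^3 + 14*o^2*z + 6*o^2 + 49*o*z^2 + 84*o*z + 294*z^2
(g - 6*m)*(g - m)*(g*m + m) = g^3*m - 7*g^2*m^2 + g^2*m + 6*g*m^3 - 7*g*m^2 + 6*m^3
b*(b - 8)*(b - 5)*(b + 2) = b^4 - 11*b^3 + 14*b^2 + 80*b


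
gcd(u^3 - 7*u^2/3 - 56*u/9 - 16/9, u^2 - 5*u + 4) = u - 4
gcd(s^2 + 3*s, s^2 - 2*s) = s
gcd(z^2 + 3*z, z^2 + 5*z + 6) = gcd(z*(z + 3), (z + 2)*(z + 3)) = z + 3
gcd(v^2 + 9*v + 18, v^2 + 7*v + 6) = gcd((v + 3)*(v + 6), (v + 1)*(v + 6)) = v + 6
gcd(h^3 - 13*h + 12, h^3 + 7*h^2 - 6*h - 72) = h^2 + h - 12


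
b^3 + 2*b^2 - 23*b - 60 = (b - 5)*(b + 3)*(b + 4)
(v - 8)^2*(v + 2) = v^3 - 14*v^2 + 32*v + 128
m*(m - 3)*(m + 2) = m^3 - m^2 - 6*m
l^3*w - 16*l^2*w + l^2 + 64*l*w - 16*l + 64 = (l - 8)^2*(l*w + 1)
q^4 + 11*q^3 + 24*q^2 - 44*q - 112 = (q - 2)*(q + 2)*(q + 4)*(q + 7)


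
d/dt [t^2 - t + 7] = 2*t - 1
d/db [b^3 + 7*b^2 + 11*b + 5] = 3*b^2 + 14*b + 11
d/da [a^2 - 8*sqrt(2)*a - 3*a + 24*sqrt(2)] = 2*a - 8*sqrt(2) - 3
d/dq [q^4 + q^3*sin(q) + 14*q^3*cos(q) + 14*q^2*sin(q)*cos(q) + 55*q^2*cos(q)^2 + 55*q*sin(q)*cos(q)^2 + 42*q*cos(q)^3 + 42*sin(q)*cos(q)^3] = -14*q^3*sin(q) + q^3*cos(q) + 4*q^3 + 3*q^2*sin(q) - 55*q^2*sin(2*q) + 42*q^2*cos(q) + 14*q^2*cos(2*q) - 63*q*sin(q)/2 + 14*q*sin(2*q) - 63*q*sin(3*q)/2 + 55*q*cos(q)/4 + 55*q*cos(2*q) + 165*q*cos(3*q)/4 + 55*q + 55*sin(q)/4 + 55*sin(3*q)/4 + 63*cos(q)/2 + 42*cos(2*q)^2 + 21*cos(2*q) + 21*cos(3*q)/2 - 21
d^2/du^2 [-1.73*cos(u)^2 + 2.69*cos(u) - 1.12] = -2.69*cos(u) + 3.46*cos(2*u)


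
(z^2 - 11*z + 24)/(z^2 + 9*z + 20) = (z^2 - 11*z + 24)/(z^2 + 9*z + 20)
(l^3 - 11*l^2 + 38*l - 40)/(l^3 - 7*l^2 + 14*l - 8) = (l - 5)/(l - 1)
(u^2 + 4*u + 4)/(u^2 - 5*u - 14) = (u + 2)/(u - 7)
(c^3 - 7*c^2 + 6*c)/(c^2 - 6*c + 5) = c*(c - 6)/(c - 5)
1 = 1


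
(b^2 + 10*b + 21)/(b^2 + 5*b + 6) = (b + 7)/(b + 2)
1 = 1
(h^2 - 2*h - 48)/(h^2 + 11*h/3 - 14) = 3*(h - 8)/(3*h - 7)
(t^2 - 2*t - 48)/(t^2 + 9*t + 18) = (t - 8)/(t + 3)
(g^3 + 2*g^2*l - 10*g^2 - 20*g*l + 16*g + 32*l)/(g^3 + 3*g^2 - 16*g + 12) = (g^2 + 2*g*l - 8*g - 16*l)/(g^2 + 5*g - 6)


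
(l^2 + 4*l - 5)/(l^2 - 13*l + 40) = (l^2 + 4*l - 5)/(l^2 - 13*l + 40)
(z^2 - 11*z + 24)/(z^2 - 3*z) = (z - 8)/z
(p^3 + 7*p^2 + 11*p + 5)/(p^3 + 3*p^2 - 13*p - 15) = (p + 1)/(p - 3)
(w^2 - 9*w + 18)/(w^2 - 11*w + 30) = (w - 3)/(w - 5)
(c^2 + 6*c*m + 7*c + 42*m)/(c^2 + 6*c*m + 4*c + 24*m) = (c + 7)/(c + 4)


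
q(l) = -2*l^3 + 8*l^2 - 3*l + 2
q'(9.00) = -345.00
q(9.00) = -835.00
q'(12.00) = -675.00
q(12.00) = -2338.00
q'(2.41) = 0.71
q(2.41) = 13.24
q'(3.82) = -29.43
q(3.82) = -4.21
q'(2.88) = -6.69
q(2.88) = 11.94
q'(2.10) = 4.14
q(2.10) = 12.46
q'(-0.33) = -8.93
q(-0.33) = 3.93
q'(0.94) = 6.74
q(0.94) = 4.59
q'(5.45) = -94.02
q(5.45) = -100.49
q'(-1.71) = -47.90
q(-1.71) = 40.52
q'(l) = -6*l^2 + 16*l - 3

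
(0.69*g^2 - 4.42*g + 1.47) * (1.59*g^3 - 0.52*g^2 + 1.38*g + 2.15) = 1.0971*g^5 - 7.3866*g^4 + 5.5879*g^3 - 5.3805*g^2 - 7.4744*g + 3.1605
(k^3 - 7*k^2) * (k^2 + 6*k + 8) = k^5 - k^4 - 34*k^3 - 56*k^2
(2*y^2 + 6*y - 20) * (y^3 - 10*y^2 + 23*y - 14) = 2*y^5 - 14*y^4 - 34*y^3 + 310*y^2 - 544*y + 280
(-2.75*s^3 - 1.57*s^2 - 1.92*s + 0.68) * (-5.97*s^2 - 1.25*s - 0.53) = 16.4175*s^5 + 12.8104*s^4 + 14.8824*s^3 - 0.827500000000001*s^2 + 0.1676*s - 0.3604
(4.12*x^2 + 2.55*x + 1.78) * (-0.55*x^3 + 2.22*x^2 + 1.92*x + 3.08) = -2.266*x^5 + 7.7439*x^4 + 12.5924*x^3 + 21.5372*x^2 + 11.2716*x + 5.4824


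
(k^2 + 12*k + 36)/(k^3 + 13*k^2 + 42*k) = (k + 6)/(k*(k + 7))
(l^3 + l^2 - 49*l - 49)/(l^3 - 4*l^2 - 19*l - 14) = (l + 7)/(l + 2)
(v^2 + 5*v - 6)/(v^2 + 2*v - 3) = (v + 6)/(v + 3)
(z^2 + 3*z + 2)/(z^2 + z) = (z + 2)/z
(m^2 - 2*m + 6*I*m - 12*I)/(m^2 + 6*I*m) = (m - 2)/m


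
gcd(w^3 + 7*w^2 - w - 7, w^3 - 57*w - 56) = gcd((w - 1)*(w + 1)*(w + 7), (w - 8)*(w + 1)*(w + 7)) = w^2 + 8*w + 7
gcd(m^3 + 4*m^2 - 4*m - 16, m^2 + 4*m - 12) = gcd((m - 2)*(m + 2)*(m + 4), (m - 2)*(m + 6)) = m - 2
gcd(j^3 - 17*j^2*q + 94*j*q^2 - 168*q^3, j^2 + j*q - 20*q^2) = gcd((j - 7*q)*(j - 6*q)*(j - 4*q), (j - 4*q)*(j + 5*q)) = -j + 4*q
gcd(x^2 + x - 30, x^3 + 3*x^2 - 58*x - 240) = x + 6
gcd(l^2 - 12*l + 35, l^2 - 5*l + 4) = 1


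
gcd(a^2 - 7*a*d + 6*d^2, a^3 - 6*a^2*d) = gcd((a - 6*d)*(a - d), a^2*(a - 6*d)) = a - 6*d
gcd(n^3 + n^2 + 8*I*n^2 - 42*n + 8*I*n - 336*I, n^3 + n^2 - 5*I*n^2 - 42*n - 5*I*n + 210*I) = n^2 + n - 42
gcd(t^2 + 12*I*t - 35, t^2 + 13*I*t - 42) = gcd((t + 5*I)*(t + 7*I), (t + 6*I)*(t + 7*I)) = t + 7*I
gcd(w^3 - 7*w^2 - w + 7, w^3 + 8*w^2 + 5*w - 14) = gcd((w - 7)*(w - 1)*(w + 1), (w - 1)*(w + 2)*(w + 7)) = w - 1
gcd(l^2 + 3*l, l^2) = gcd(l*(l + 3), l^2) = l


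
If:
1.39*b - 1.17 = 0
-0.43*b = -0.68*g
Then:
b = 0.84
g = 0.53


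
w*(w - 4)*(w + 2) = w^3 - 2*w^2 - 8*w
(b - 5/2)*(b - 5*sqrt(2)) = b^2 - 5*sqrt(2)*b - 5*b/2 + 25*sqrt(2)/2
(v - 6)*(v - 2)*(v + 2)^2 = v^4 - 4*v^3 - 16*v^2 + 16*v + 48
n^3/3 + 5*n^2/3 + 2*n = n*(n/3 + 1)*(n + 2)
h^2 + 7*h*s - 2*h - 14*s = (h - 2)*(h + 7*s)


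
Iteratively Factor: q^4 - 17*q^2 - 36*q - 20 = (q - 5)*(q^3 + 5*q^2 + 8*q + 4) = (q - 5)*(q + 2)*(q^2 + 3*q + 2) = (q - 5)*(q + 2)^2*(q + 1)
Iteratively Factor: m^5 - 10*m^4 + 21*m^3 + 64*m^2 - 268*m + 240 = (m - 5)*(m^4 - 5*m^3 - 4*m^2 + 44*m - 48) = (m - 5)*(m - 2)*(m^3 - 3*m^2 - 10*m + 24) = (m - 5)*(m - 2)^2*(m^2 - m - 12) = (m - 5)*(m - 4)*(m - 2)^2*(m + 3)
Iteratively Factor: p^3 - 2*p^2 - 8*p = (p + 2)*(p^2 - 4*p) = (p - 4)*(p + 2)*(p)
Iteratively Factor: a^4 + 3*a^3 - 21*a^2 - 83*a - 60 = (a + 1)*(a^3 + 2*a^2 - 23*a - 60) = (a + 1)*(a + 3)*(a^2 - a - 20) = (a + 1)*(a + 3)*(a + 4)*(a - 5)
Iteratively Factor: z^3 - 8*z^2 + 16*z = (z - 4)*(z^2 - 4*z) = (z - 4)^2*(z)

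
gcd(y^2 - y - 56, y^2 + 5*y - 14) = y + 7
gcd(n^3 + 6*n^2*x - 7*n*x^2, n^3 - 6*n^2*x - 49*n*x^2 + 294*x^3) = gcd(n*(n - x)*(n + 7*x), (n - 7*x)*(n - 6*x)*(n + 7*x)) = n + 7*x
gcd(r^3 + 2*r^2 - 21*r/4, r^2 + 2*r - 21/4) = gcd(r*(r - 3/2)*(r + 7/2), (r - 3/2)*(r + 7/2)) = r^2 + 2*r - 21/4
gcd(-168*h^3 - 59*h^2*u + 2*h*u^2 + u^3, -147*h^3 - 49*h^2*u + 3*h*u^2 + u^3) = 21*h^2 + 10*h*u + u^2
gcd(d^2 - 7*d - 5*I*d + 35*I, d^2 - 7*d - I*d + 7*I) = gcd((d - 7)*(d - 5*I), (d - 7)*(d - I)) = d - 7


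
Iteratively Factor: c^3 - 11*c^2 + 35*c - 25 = (c - 1)*(c^2 - 10*c + 25) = (c - 5)*(c - 1)*(c - 5)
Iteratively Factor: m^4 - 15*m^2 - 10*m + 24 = (m + 2)*(m^3 - 2*m^2 - 11*m + 12) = (m + 2)*(m + 3)*(m^2 - 5*m + 4) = (m - 4)*(m + 2)*(m + 3)*(m - 1)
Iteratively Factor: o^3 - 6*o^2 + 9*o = (o - 3)*(o^2 - 3*o) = (o - 3)^2*(o)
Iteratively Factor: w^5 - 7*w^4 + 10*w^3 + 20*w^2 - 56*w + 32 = (w - 2)*(w^4 - 5*w^3 + 20*w - 16) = (w - 2)*(w + 2)*(w^3 - 7*w^2 + 14*w - 8) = (w - 2)*(w - 1)*(w + 2)*(w^2 - 6*w + 8) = (w - 2)^2*(w - 1)*(w + 2)*(w - 4)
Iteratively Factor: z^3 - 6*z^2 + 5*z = (z - 5)*(z^2 - z) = z*(z - 5)*(z - 1)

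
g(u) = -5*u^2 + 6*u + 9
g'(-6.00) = 66.00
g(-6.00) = -207.00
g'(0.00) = 6.00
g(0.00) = 9.00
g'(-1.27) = 18.70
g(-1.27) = -6.68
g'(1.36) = -7.60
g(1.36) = 7.91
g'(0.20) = 4.00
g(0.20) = 10.00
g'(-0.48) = 10.80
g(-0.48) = 4.97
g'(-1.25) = 18.50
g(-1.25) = -6.31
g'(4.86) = -42.60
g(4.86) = -79.94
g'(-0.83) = 14.30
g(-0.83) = 0.58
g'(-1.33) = 19.30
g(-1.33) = -7.82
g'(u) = 6 - 10*u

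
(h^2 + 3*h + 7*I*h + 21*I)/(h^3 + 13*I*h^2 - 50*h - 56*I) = (h + 3)/(h^2 + 6*I*h - 8)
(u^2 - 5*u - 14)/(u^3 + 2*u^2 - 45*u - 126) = (u + 2)/(u^2 + 9*u + 18)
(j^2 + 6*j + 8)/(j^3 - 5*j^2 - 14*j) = (j + 4)/(j*(j - 7))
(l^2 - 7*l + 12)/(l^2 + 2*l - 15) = (l - 4)/(l + 5)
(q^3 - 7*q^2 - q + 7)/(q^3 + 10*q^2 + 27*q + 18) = (q^2 - 8*q + 7)/(q^2 + 9*q + 18)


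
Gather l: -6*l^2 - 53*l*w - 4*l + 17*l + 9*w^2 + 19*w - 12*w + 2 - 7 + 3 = -6*l^2 + l*(13 - 53*w) + 9*w^2 + 7*w - 2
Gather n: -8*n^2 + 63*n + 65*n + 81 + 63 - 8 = -8*n^2 + 128*n + 136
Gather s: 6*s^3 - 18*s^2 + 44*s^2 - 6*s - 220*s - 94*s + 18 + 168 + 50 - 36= 6*s^3 + 26*s^2 - 320*s + 200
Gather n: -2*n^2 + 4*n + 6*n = -2*n^2 + 10*n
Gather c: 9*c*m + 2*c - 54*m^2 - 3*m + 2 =c*(9*m + 2) - 54*m^2 - 3*m + 2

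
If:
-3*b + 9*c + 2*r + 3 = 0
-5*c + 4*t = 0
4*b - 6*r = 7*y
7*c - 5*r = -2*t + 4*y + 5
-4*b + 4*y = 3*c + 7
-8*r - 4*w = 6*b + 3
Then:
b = 1/27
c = 133/783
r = -1153/522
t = 665/3132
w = 419/116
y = 1499/783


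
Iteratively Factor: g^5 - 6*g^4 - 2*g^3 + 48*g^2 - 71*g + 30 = (g - 1)*(g^4 - 5*g^3 - 7*g^2 + 41*g - 30) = (g - 5)*(g - 1)*(g^3 - 7*g + 6) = (g - 5)*(g - 2)*(g - 1)*(g^2 + 2*g - 3) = (g - 5)*(g - 2)*(g - 1)*(g + 3)*(g - 1)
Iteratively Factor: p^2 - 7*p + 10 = (p - 2)*(p - 5)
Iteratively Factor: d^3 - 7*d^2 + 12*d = (d - 4)*(d^2 - 3*d) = (d - 4)*(d - 3)*(d)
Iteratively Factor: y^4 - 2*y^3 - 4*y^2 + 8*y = (y - 2)*(y^3 - 4*y) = y*(y - 2)*(y^2 - 4) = y*(y - 2)^2*(y + 2)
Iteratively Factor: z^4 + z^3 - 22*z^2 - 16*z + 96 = (z + 4)*(z^3 - 3*z^2 - 10*z + 24) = (z - 4)*(z + 4)*(z^2 + z - 6) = (z - 4)*(z + 3)*(z + 4)*(z - 2)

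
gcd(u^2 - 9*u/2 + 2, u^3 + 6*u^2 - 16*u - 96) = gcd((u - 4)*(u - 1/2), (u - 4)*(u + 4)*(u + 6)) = u - 4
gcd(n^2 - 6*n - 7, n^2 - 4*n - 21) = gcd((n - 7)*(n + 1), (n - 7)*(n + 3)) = n - 7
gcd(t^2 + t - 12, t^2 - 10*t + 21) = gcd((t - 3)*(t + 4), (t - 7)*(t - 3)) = t - 3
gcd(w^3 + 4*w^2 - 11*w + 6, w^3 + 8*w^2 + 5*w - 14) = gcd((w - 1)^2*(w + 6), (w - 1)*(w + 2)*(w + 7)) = w - 1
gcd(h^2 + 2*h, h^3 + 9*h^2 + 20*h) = h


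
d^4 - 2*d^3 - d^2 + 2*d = d*(d - 2)*(d - 1)*(d + 1)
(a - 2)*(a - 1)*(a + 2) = a^3 - a^2 - 4*a + 4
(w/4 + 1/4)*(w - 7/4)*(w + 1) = w^3/4 + w^2/16 - 5*w/8 - 7/16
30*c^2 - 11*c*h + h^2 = (-6*c + h)*(-5*c + h)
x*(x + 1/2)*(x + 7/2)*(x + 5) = x^4 + 9*x^3 + 87*x^2/4 + 35*x/4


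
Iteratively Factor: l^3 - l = (l + 1)*(l^2 - l) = l*(l + 1)*(l - 1)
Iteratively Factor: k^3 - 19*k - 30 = (k + 2)*(k^2 - 2*k - 15) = (k - 5)*(k + 2)*(k + 3)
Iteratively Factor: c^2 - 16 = (c + 4)*(c - 4)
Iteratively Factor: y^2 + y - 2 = (y - 1)*(y + 2)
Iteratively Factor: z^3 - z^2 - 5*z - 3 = (z + 1)*(z^2 - 2*z - 3) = (z + 1)^2*(z - 3)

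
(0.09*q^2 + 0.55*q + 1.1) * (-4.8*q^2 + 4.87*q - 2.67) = -0.432*q^4 - 2.2017*q^3 - 2.8418*q^2 + 3.8885*q - 2.937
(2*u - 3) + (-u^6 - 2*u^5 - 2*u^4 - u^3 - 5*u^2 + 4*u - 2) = -u^6 - 2*u^5 - 2*u^4 - u^3 - 5*u^2 + 6*u - 5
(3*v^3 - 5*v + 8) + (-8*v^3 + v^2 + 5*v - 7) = -5*v^3 + v^2 + 1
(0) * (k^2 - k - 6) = 0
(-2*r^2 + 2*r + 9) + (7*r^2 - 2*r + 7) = 5*r^2 + 16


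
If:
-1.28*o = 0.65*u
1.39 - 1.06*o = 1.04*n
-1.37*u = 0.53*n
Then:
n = 1.11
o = 0.22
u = -0.43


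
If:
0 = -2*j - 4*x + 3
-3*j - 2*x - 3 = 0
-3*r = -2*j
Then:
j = -9/4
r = -3/2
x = 15/8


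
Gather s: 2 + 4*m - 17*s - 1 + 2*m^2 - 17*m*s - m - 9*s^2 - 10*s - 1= 2*m^2 + 3*m - 9*s^2 + s*(-17*m - 27)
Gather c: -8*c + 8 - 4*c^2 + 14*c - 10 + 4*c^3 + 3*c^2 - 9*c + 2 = 4*c^3 - c^2 - 3*c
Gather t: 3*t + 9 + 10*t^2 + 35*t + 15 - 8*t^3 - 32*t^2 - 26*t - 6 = -8*t^3 - 22*t^2 + 12*t + 18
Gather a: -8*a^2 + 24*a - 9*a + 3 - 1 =-8*a^2 + 15*a + 2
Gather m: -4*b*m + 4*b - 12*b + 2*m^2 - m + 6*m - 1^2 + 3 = -8*b + 2*m^2 + m*(5 - 4*b) + 2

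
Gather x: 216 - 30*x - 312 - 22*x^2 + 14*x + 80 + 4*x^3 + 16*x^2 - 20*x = 4*x^3 - 6*x^2 - 36*x - 16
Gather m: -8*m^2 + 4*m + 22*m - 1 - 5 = -8*m^2 + 26*m - 6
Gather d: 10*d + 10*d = 20*d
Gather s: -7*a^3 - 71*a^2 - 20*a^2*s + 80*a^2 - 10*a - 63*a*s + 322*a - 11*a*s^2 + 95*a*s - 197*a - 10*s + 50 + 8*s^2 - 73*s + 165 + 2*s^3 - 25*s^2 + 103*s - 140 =-7*a^3 + 9*a^2 + 115*a + 2*s^3 + s^2*(-11*a - 17) + s*(-20*a^2 + 32*a + 20) + 75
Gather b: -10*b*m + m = -10*b*m + m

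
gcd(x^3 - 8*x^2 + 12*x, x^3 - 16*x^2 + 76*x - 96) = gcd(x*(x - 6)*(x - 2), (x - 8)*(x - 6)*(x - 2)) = x^2 - 8*x + 12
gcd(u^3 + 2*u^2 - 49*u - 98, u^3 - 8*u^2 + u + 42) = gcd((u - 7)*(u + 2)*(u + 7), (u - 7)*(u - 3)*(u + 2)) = u^2 - 5*u - 14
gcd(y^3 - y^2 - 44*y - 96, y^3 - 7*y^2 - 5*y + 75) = y + 3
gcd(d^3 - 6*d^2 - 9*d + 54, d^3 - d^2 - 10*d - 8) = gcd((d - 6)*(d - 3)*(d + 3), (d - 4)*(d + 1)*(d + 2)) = 1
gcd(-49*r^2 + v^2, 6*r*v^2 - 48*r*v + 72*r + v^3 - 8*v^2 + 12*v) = 1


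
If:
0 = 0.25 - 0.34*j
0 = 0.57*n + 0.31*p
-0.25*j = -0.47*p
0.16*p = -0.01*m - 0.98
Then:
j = 0.74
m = -104.26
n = -0.21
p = 0.39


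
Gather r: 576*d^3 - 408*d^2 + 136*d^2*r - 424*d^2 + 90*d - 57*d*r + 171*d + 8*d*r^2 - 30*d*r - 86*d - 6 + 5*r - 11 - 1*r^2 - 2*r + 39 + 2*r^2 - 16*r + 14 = 576*d^3 - 832*d^2 + 175*d + r^2*(8*d + 1) + r*(136*d^2 - 87*d - 13) + 36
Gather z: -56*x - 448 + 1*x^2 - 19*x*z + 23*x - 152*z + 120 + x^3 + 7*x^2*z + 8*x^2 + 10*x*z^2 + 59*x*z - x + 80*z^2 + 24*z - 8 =x^3 + 9*x^2 - 34*x + z^2*(10*x + 80) + z*(7*x^2 + 40*x - 128) - 336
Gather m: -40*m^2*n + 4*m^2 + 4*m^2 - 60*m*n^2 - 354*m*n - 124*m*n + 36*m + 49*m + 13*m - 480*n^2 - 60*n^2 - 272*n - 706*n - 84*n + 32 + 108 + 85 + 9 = m^2*(8 - 40*n) + m*(-60*n^2 - 478*n + 98) - 540*n^2 - 1062*n + 234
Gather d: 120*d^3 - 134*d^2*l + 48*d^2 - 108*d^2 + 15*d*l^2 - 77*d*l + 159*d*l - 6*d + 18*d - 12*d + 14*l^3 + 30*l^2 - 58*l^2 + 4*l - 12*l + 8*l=120*d^3 + d^2*(-134*l - 60) + d*(15*l^2 + 82*l) + 14*l^3 - 28*l^2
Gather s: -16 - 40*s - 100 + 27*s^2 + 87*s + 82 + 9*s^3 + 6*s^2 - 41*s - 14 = 9*s^3 + 33*s^2 + 6*s - 48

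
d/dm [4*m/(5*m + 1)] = 4/(5*m + 1)^2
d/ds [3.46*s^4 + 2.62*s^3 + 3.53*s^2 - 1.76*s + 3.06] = 13.84*s^3 + 7.86*s^2 + 7.06*s - 1.76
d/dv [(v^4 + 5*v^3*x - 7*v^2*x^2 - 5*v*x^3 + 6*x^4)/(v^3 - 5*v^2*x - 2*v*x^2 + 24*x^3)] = (v^6 - 10*v^5*x - 24*v^4*x^2 + 86*v^3*x^3 + 331*v^2*x^4 - 276*v*x^5 - 108*x^6)/(v^6 - 10*v^5*x + 21*v^4*x^2 + 68*v^3*x^3 - 236*v^2*x^4 - 96*v*x^5 + 576*x^6)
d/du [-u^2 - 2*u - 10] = -2*u - 2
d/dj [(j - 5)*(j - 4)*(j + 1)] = 3*j^2 - 16*j + 11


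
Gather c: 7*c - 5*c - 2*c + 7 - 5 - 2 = 0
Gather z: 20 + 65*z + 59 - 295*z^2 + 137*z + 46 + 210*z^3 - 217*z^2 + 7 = 210*z^3 - 512*z^2 + 202*z + 132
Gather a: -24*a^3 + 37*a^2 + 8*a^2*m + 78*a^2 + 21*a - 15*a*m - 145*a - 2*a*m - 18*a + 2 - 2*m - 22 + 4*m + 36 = -24*a^3 + a^2*(8*m + 115) + a*(-17*m - 142) + 2*m + 16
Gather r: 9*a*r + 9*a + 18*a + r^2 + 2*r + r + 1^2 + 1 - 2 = 27*a + r^2 + r*(9*a + 3)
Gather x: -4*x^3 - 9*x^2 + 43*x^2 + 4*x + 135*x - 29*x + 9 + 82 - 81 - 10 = -4*x^3 + 34*x^2 + 110*x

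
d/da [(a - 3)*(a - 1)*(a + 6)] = 3*a^2 + 4*a - 21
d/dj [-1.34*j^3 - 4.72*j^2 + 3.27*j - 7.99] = -4.02*j^2 - 9.44*j + 3.27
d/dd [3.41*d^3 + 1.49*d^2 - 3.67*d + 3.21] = 10.23*d^2 + 2.98*d - 3.67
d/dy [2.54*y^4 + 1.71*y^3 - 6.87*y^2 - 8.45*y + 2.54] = 10.16*y^3 + 5.13*y^2 - 13.74*y - 8.45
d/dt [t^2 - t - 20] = 2*t - 1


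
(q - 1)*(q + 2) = q^2 + q - 2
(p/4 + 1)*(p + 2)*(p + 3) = p^3/4 + 9*p^2/4 + 13*p/2 + 6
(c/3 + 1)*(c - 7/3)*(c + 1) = c^3/3 + 5*c^2/9 - 19*c/9 - 7/3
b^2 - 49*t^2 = (b - 7*t)*(b + 7*t)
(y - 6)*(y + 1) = y^2 - 5*y - 6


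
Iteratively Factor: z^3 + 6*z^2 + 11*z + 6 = (z + 3)*(z^2 + 3*z + 2) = (z + 2)*(z + 3)*(z + 1)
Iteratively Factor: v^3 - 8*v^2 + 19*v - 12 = (v - 4)*(v^2 - 4*v + 3) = (v - 4)*(v - 1)*(v - 3)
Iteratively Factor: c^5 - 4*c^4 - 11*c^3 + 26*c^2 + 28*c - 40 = (c + 2)*(c^4 - 6*c^3 + c^2 + 24*c - 20) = (c + 2)^2*(c^3 - 8*c^2 + 17*c - 10) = (c - 5)*(c + 2)^2*(c^2 - 3*c + 2) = (c - 5)*(c - 1)*(c + 2)^2*(c - 2)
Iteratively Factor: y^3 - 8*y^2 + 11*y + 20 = (y - 5)*(y^2 - 3*y - 4) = (y - 5)*(y - 4)*(y + 1)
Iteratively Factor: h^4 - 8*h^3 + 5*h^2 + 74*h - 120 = (h - 2)*(h^3 - 6*h^2 - 7*h + 60) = (h - 5)*(h - 2)*(h^2 - h - 12) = (h - 5)*(h - 2)*(h + 3)*(h - 4)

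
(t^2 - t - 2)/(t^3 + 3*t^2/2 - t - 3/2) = 2*(t - 2)/(2*t^2 + t - 3)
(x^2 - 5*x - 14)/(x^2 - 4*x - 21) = (x + 2)/(x + 3)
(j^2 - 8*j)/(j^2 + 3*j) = (j - 8)/(j + 3)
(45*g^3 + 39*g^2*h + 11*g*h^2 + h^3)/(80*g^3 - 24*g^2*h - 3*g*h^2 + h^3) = (9*g^2 + 6*g*h + h^2)/(16*g^2 - 8*g*h + h^2)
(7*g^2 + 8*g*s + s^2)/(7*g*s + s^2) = (g + s)/s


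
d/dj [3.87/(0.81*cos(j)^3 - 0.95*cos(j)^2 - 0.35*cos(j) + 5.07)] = (9.4041*cos(j)^2 - 7.353*cos(j) - 1.3545)*sin(j)/(0.81*cos(j)^3 - 0.95*cos(j)^2 - 0.35*cos(j) + 5.07)^2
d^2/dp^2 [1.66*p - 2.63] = 0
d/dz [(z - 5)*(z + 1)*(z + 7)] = 3*z^2 + 6*z - 33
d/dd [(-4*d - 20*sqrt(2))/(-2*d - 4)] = 2*(2 - 5*sqrt(2))/(d + 2)^2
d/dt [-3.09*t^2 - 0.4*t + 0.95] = -6.18*t - 0.4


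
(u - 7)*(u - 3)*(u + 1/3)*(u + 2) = u^4 - 23*u^3/3 - 5*u^2/3 + 127*u/3 + 14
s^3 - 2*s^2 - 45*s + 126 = (s - 6)*(s - 3)*(s + 7)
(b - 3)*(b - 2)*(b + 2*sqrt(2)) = b^3 - 5*b^2 + 2*sqrt(2)*b^2 - 10*sqrt(2)*b + 6*b + 12*sqrt(2)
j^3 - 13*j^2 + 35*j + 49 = (j - 7)^2*(j + 1)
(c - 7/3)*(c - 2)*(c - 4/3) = c^3 - 17*c^2/3 + 94*c/9 - 56/9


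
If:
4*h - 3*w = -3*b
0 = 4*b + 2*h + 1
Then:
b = -3*w/5 - 2/5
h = 6*w/5 + 3/10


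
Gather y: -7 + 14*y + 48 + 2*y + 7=16*y + 48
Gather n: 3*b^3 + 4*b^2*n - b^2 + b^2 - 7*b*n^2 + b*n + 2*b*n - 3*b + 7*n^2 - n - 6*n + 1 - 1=3*b^3 - 3*b + n^2*(7 - 7*b) + n*(4*b^2 + 3*b - 7)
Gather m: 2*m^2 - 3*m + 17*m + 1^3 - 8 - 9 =2*m^2 + 14*m - 16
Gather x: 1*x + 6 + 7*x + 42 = 8*x + 48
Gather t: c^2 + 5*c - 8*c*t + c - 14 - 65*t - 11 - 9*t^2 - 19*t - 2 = c^2 + 6*c - 9*t^2 + t*(-8*c - 84) - 27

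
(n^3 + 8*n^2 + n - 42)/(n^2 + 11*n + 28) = (n^2 + n - 6)/(n + 4)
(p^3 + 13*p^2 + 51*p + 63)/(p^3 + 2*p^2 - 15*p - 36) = (p + 7)/(p - 4)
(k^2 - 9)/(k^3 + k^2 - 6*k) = (k - 3)/(k*(k - 2))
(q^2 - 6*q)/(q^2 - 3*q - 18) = q/(q + 3)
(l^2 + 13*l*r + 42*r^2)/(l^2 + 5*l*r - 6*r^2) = (-l - 7*r)/(-l + r)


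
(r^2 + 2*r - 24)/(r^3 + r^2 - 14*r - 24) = (r + 6)/(r^2 + 5*r + 6)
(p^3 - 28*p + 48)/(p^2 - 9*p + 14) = (p^2 + 2*p - 24)/(p - 7)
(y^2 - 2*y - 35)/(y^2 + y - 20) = (y - 7)/(y - 4)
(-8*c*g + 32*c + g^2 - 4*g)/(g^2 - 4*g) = (-8*c + g)/g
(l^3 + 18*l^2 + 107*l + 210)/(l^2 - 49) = (l^2 + 11*l + 30)/(l - 7)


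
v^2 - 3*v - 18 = (v - 6)*(v + 3)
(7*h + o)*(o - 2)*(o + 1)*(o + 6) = 7*h*o^3 + 35*h*o^2 - 56*h*o - 84*h + o^4 + 5*o^3 - 8*o^2 - 12*o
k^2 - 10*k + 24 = (k - 6)*(k - 4)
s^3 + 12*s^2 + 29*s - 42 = (s - 1)*(s + 6)*(s + 7)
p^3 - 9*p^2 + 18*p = p*(p - 6)*(p - 3)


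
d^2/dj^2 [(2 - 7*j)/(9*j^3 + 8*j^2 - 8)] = 2*(-j^2*(7*j - 2)*(27*j + 16)^2 + (189*j^2 + 112*j + (7*j - 2)*(27*j + 8))*(9*j^3 + 8*j^2 - 8))/(9*j^3 + 8*j^2 - 8)^3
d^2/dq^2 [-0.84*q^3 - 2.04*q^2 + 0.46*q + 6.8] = -5.04*q - 4.08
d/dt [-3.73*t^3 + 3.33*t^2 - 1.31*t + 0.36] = -11.19*t^2 + 6.66*t - 1.31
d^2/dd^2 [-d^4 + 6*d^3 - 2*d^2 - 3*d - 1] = -12*d^2 + 36*d - 4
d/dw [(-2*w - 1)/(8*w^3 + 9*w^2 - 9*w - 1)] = (32*w^3 + 42*w^2 + 18*w - 7)/(64*w^6 + 144*w^5 - 63*w^4 - 178*w^3 + 63*w^2 + 18*w + 1)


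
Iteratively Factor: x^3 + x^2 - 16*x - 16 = (x + 1)*(x^2 - 16) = (x - 4)*(x + 1)*(x + 4)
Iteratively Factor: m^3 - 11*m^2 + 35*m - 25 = (m - 5)*(m^2 - 6*m + 5) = (m - 5)^2*(m - 1)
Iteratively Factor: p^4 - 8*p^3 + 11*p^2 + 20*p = (p - 5)*(p^3 - 3*p^2 - 4*p) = (p - 5)*(p + 1)*(p^2 - 4*p) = (p - 5)*(p - 4)*(p + 1)*(p)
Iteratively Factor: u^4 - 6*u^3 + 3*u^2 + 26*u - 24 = (u - 3)*(u^3 - 3*u^2 - 6*u + 8) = (u - 3)*(u + 2)*(u^2 - 5*u + 4) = (u - 4)*(u - 3)*(u + 2)*(u - 1)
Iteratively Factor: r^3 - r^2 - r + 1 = (r + 1)*(r^2 - 2*r + 1) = (r - 1)*(r + 1)*(r - 1)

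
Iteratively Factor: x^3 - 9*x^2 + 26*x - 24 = (x - 2)*(x^2 - 7*x + 12) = (x - 4)*(x - 2)*(x - 3)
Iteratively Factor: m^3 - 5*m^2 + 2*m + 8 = (m + 1)*(m^2 - 6*m + 8) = (m - 4)*(m + 1)*(m - 2)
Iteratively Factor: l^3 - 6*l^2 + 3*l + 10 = (l - 5)*(l^2 - l - 2) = (l - 5)*(l - 2)*(l + 1)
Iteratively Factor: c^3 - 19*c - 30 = (c + 2)*(c^2 - 2*c - 15) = (c + 2)*(c + 3)*(c - 5)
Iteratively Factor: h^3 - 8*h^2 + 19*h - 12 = (h - 3)*(h^2 - 5*h + 4) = (h - 3)*(h - 1)*(h - 4)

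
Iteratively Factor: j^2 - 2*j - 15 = (j - 5)*(j + 3)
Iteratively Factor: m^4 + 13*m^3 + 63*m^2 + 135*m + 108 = (m + 3)*(m^3 + 10*m^2 + 33*m + 36) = (m + 3)*(m + 4)*(m^2 + 6*m + 9) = (m + 3)^2*(m + 4)*(m + 3)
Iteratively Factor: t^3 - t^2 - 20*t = (t - 5)*(t^2 + 4*t) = t*(t - 5)*(t + 4)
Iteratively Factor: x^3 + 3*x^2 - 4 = (x + 2)*(x^2 + x - 2) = (x + 2)^2*(x - 1)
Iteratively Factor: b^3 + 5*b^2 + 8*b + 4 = (b + 1)*(b^2 + 4*b + 4) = (b + 1)*(b + 2)*(b + 2)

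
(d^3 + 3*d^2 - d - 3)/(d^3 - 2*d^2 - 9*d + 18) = (d^2 - 1)/(d^2 - 5*d + 6)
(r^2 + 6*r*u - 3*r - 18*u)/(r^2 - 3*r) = (r + 6*u)/r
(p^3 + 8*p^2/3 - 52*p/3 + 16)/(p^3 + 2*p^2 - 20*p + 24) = (p - 4/3)/(p - 2)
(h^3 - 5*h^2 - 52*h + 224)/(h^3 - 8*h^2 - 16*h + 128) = (h + 7)/(h + 4)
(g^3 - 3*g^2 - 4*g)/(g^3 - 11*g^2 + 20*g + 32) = g/(g - 8)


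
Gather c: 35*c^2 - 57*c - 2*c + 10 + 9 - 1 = 35*c^2 - 59*c + 18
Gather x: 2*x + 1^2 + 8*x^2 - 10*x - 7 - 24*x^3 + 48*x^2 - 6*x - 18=-24*x^3 + 56*x^2 - 14*x - 24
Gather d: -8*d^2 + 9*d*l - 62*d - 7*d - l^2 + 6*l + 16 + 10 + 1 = -8*d^2 + d*(9*l - 69) - l^2 + 6*l + 27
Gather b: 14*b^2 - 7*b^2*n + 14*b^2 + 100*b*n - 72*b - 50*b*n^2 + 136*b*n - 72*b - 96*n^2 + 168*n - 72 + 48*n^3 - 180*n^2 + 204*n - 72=b^2*(28 - 7*n) + b*(-50*n^2 + 236*n - 144) + 48*n^3 - 276*n^2 + 372*n - 144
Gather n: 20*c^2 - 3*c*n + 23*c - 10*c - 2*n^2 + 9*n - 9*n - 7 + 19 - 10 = 20*c^2 - 3*c*n + 13*c - 2*n^2 + 2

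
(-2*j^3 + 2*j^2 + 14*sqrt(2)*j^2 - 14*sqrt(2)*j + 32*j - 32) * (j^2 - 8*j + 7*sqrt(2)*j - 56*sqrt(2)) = -2*j^5 + 18*j^4 + 212*j^3 - 2052*j^2 + 224*sqrt(2)*j^2 - 2016*sqrt(2)*j + 1824*j + 1792*sqrt(2)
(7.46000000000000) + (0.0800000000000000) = 7.54000000000000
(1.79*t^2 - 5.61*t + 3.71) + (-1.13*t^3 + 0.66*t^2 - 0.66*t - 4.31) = -1.13*t^3 + 2.45*t^2 - 6.27*t - 0.6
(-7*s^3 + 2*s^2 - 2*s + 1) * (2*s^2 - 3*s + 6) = -14*s^5 + 25*s^4 - 52*s^3 + 20*s^2 - 15*s + 6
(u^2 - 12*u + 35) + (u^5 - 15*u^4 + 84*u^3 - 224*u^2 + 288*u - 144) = u^5 - 15*u^4 + 84*u^3 - 223*u^2 + 276*u - 109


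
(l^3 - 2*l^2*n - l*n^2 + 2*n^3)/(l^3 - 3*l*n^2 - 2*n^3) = (l - n)/(l + n)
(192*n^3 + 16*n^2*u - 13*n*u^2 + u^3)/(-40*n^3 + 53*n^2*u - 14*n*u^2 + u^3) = (-24*n^2 - 5*n*u + u^2)/(5*n^2 - 6*n*u + u^2)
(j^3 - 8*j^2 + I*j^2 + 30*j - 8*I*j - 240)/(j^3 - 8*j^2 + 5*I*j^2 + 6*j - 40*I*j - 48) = (j - 5*I)/(j - I)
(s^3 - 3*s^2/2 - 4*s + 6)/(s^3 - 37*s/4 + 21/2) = 2*(s + 2)/(2*s + 7)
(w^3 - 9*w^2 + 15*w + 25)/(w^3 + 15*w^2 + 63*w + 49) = (w^2 - 10*w + 25)/(w^2 + 14*w + 49)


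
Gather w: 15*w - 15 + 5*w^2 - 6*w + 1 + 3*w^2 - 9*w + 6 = 8*w^2 - 8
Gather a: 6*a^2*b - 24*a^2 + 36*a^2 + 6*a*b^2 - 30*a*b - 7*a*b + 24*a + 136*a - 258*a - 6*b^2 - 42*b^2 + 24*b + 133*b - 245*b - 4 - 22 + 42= a^2*(6*b + 12) + a*(6*b^2 - 37*b - 98) - 48*b^2 - 88*b + 16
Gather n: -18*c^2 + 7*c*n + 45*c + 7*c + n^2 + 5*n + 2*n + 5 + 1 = -18*c^2 + 52*c + n^2 + n*(7*c + 7) + 6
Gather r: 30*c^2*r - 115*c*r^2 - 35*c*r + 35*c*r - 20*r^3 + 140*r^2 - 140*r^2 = 30*c^2*r - 115*c*r^2 - 20*r^3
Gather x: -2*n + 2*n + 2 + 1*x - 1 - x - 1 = 0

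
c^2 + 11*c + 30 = (c + 5)*(c + 6)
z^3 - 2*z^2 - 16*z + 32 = (z - 4)*(z - 2)*(z + 4)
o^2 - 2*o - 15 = (o - 5)*(o + 3)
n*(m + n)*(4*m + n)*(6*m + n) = 24*m^3*n + 34*m^2*n^2 + 11*m*n^3 + n^4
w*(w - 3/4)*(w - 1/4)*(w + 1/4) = w^4 - 3*w^3/4 - w^2/16 + 3*w/64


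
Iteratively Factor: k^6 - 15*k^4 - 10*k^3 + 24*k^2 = (k - 4)*(k^5 + 4*k^4 + k^3 - 6*k^2) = (k - 4)*(k - 1)*(k^4 + 5*k^3 + 6*k^2) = (k - 4)*(k - 1)*(k + 3)*(k^3 + 2*k^2) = (k - 4)*(k - 1)*(k + 2)*(k + 3)*(k^2) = k*(k - 4)*(k - 1)*(k + 2)*(k + 3)*(k)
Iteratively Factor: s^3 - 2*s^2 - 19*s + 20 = (s - 1)*(s^2 - s - 20) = (s - 5)*(s - 1)*(s + 4)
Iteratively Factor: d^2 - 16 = (d + 4)*(d - 4)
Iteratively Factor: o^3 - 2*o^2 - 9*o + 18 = (o - 3)*(o^2 + o - 6) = (o - 3)*(o + 3)*(o - 2)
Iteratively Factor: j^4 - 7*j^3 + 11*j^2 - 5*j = (j - 1)*(j^3 - 6*j^2 + 5*j) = (j - 5)*(j - 1)*(j^2 - j) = (j - 5)*(j - 1)^2*(j)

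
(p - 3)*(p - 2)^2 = p^3 - 7*p^2 + 16*p - 12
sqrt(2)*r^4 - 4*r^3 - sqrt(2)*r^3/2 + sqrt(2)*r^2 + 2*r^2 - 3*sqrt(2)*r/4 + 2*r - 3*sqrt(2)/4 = (r - 1)*(r - 3*sqrt(2)/2)*(r - sqrt(2)/2)*(sqrt(2)*r + sqrt(2)/2)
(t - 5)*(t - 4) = t^2 - 9*t + 20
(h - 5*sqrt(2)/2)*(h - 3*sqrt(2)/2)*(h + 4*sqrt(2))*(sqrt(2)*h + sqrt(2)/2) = sqrt(2)*h^4 + sqrt(2)*h^3/2 - 49*sqrt(2)*h^2/2 - 49*sqrt(2)*h/4 + 60*h + 30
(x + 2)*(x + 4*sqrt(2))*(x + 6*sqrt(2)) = x^3 + 2*x^2 + 10*sqrt(2)*x^2 + 20*sqrt(2)*x + 48*x + 96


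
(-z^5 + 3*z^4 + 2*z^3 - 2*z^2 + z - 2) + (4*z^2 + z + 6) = -z^5 + 3*z^4 + 2*z^3 + 2*z^2 + 2*z + 4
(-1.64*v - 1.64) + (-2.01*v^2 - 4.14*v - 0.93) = -2.01*v^2 - 5.78*v - 2.57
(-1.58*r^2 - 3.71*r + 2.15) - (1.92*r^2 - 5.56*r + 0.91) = -3.5*r^2 + 1.85*r + 1.24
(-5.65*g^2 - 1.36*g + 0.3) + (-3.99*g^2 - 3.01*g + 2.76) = -9.64*g^2 - 4.37*g + 3.06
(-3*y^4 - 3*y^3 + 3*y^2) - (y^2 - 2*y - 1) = -3*y^4 - 3*y^3 + 2*y^2 + 2*y + 1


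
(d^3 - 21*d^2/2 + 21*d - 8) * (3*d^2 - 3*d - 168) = 3*d^5 - 69*d^4/2 - 147*d^3/2 + 1677*d^2 - 3504*d + 1344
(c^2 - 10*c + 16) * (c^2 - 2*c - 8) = c^4 - 12*c^3 + 28*c^2 + 48*c - 128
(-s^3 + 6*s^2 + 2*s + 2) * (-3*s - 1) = 3*s^4 - 17*s^3 - 12*s^2 - 8*s - 2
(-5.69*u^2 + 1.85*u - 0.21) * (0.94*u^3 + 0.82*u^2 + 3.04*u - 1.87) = -5.3486*u^5 - 2.9268*u^4 - 15.978*u^3 + 16.0921*u^2 - 4.0979*u + 0.3927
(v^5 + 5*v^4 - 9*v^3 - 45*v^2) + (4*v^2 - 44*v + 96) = v^5 + 5*v^4 - 9*v^3 - 41*v^2 - 44*v + 96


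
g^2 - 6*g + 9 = (g - 3)^2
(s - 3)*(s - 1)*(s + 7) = s^3 + 3*s^2 - 25*s + 21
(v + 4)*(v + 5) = v^2 + 9*v + 20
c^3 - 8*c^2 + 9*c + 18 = (c - 6)*(c - 3)*(c + 1)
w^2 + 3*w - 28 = (w - 4)*(w + 7)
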